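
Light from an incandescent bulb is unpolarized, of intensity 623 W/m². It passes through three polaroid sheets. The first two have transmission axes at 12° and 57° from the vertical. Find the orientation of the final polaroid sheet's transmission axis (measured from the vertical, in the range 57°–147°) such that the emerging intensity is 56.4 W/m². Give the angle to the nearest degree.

Unpolarized light through the first polarizer → I₁ = ½ I₀, now polarized at 12°.
I₂ = I₁ cos²(57° − 12°) = 0.5 I₀ · cos²(45°) = 0.25 I₀.
Target fraction: 56.4 / 623 W/m² = 0.09053 of I₀.
Need I₃/I₀ = 0.09053, so cos²(θ − 57°) = 0.09053 / 0.25 = 0.3621.
θ − 57° = arccos(√0.3621) = 53.0°, giving θ ≈ 57 + 53.0 = 110.0°.

θ ≈ 110°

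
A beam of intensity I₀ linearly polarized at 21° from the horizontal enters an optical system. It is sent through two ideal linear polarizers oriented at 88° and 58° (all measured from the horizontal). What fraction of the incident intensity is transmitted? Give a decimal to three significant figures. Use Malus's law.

By Malus's law, I₁ = I₀ cos²(88° − 21°) = I₀ cos²(67°) = 0.1527 I₀.
I₂ = I₁ cos²(58° − 88°) = 0.1527 I₀ · cos²(30°) = 0.1145 I₀.
Transmitted fraction = 0.1145.

≈ 0.115 I₀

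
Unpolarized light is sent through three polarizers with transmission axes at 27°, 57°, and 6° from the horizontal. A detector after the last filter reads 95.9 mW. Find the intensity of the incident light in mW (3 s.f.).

I₀ ≈ 646 mW

Unpolarized light through the first polarizer → I₁ = ½ I₀, now polarized at 27°.
I₂ = I₁ cos²(57° − 27°) = 0.5 I₀ · cos²(30°) = 0.375 I₀.
I₃ = I₂ cos²(6° − 57°) = 0.375 I₀ · cos²(51°) = 0.1485 I₀.
So 95.9 mW = 0.1485 I₀, giving I₀ = 95.9/0.1485 = 645.7 mW.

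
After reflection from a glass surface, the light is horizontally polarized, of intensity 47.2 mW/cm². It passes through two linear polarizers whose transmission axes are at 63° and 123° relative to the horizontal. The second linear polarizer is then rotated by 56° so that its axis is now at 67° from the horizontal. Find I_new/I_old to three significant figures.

I_new/I_old ≈ 3.98

Before rotation:
I₁ = I₀ cos²(63° − 0°) = I₀ cos²(63°) = 0.2061 I₀.
I₂ = I₁ cos²(123° − 63°) = 0.2061 I₀ · cos²(60°) = 0.05153 I₀.
After rotation:
I₁ = I₀ cos²(63° − 0°) = I₀ cos²(63°) = 0.2061 I₀.
I₂ = I₁ cos²(67° − 63°) = 0.2061 I₀ · cos²(4°) = 0.2051 I₀.
Ratio = 0.2051 / 0.05153 = 3.981.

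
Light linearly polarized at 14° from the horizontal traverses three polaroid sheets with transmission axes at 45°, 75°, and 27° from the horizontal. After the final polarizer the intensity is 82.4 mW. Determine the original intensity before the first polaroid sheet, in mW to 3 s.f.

I₀ ≈ 334 mW

By Malus's law, I₁ = I₀ cos²(45° − 14°) = I₀ cos²(31°) = 0.7347 I₀.
I₂ = I₁ cos²(75° − 45°) = 0.7347 I₀ · cos²(30°) = 0.5511 I₀.
I₃ = I₂ cos²(27° − 75°) = 0.5511 I₀ · cos²(48°) = 0.2467 I₀.
So 82.4 mW = 0.2467 I₀, giving I₀ = 82.4/0.2467 = 334 mW.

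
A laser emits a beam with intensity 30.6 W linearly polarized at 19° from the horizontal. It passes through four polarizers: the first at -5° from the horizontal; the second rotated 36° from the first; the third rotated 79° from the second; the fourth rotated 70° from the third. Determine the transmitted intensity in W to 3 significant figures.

I₁ = 30.6 W · cos²(24°) = 25.54 W.
I₂ = I₁ · cos²(36°) = 25.54 · 0.6545 = 16.71 W.
I₃ = I₂ · cos²(79°) = 16.71 · 0.03641 = 0.6085 W.
I₄ = I₃ · cos²(70°) = 0.6085 · 0.117 = 0.07119 W.

I ≈ 0.0712 W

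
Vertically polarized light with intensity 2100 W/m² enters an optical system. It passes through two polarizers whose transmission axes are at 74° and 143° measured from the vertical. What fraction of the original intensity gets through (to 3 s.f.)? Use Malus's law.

By Malus's law, I₁ = 2100 W/m² · cos²(74°) = 159.5 W/m².
I₂ = I₁ · cos²(69°) = 159.5 · 0.1284 = 20.49 W/m².
Transmitted fraction = 0.009757.

I/I₀ ≈ 0.00976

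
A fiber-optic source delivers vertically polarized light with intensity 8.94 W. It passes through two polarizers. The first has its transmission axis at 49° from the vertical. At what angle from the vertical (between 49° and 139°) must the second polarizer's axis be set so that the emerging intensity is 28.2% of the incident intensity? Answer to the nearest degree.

θ ≈ 85°

I₁ = I₀ cos²(49° − 0°) = I₀ cos²(49°) = 0.4304 I₀.
Need I₂/I₀ = 0.282, so cos²(θ − 49°) = 0.282 / 0.4304 = 0.6552.
θ − 49° = arccos(√0.6552) = 36.0°, giving θ ≈ 49 + 36.0 = 85.0°.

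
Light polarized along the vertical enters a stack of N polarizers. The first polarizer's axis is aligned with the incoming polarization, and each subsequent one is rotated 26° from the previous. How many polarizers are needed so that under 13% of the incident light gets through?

N = 11

First polarizer is aligned with the polarization: full transmission.
Each further stage multiplies by cos²(26°) = 0.8078.
After N polarizers: T = 0.8078^(N−1). Require T < 0.13 ⇒ N−1 > ln(0.13)/ln(0.8078) = 9.56, so N−1 ≥ 10 and N = 11.
Check: N=11 gives T = 0.1184 < 0.13; N=10 gives T = 0.1465.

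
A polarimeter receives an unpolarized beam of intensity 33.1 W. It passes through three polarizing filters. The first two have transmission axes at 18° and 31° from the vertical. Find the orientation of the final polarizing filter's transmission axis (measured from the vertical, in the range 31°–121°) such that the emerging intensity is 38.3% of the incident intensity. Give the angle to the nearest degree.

Unpolarized light through the first polarizer → I₁ = ½ I₀, now polarized at 18°.
I₂ = I₁ cos²(31° − 18°) = 0.5 I₀ · cos²(13°) = 0.4747 I₀.
Need I₃/I₀ = 0.383, so cos²(θ − 31°) = 0.383 / 0.4747 = 0.8068.
θ − 31° = arccos(√0.8068) = 26.1°, giving θ ≈ 31 + 26.1 = 57.1°.

θ ≈ 57°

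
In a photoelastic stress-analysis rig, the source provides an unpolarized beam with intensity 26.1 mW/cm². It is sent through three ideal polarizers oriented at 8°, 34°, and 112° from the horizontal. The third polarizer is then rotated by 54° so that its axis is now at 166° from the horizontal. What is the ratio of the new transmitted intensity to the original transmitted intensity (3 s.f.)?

Before rotation:
Unpolarized light through the first polarizer → I₁ = ½ I₀, now polarized at 8°.
I₂ = I₁ cos²(34° − 8°) = 0.5 I₀ · cos²(26°) = 0.4039 I₀.
I₃ = I₂ cos²(112° − 34°) = 0.4039 I₀ · cos²(78°) = 0.01746 I₀.
After rotation:
Unpolarized light through the first polarizer → I₁ = ½ I₀, now polarized at 8°.
I₂ = I₁ cos²(34° − 8°) = 0.5 I₀ · cos²(26°) = 0.4039 I₀.
Angle between axes 2 and 3: 48°. I₃ = 0.4039 I₀ · cos²(48°) = 0.1808 I₀.
Ratio = 0.1808 / 0.01746 = 10.36.

I_new/I_old ≈ 10.4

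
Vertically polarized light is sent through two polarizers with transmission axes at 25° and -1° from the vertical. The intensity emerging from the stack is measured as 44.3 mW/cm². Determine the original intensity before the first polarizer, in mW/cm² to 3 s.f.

I₀ ≈ 66.8 mW/cm²

I₁ = I₀ cos²(25° − 0°) = I₀ cos²(25°) = 0.8214 I₀.
I₂ = I₁ cos²(-1° − 25°) = 0.8214 I₀ · cos²(26°) = 0.6635 I₀.
So 44.3 mW/cm² = 0.6635 I₀, giving I₀ = 44.3/0.6635 = 66.76 mW/cm².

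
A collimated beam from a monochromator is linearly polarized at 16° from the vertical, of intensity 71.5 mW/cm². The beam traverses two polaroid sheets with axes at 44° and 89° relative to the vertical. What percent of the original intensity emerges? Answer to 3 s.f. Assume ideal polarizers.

≈ 39.0%

I₁ = 71.5 mW/cm² · cos²(28°) = 55.74 mW/cm².
I₂ = I₁ · cos²(45°) = 55.74 · 0.5 = 27.87 mW/cm².
That is 38.98% of the incident intensity.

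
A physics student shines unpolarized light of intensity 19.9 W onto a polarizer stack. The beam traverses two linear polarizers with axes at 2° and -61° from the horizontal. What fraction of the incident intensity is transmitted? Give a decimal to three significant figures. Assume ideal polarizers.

I/I₀ ≈ 0.103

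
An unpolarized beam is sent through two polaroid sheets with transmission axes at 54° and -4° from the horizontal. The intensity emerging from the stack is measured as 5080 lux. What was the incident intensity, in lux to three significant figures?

Unpolarized light through the first polarizer → I₁ = ½ I₀, now polarized at 54°.
I₂ = I₁ cos²(-4° − 54°) = 0.5 I₀ · cos²(58°) = 0.1404 I₀.
So 5080 lux = 0.1404 I₀, giving I₀ = 5080/0.1404 = 3.618e+04 lux.

I₀ ≈ 3.62e4 lux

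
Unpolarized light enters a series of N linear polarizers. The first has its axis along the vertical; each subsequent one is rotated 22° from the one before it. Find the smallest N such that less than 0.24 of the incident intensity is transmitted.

First polarizer halves the unpolarized light: factor 1/2.
Each further stage multiplies by cos²(22°) = 0.8597.
After N polarizers: T = 0.5·0.8597^(N−1). Require T < 0.24 ⇒ N−1 > ln(0.24/0.5)/ln(0.8597) = 4.85, so N−1 ≥ 5 and N = 6.
Check: N=6 gives T = 0.2348 < 0.24; N=5 gives T = 0.2731.

N = 6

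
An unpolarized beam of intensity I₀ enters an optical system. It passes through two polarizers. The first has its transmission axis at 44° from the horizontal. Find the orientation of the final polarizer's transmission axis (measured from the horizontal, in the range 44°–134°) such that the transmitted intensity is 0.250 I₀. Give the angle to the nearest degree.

θ ≈ 89°

Unpolarized light through the first polarizer → I₁ = ½ I₀, now polarized at 44°.
Need I₂/I₀ = 0.25, so cos²(θ − 44°) = 0.25 / 0.5 = 0.5.
θ − 44° = arccos(√0.5) = 45.0°, giving θ ≈ 44 + 45.0 = 89.0°.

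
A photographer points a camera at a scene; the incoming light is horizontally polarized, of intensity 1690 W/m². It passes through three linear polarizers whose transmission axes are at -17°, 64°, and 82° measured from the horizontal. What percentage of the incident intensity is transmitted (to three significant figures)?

By Malus's law, I₁ = 1690 W/m² · cos²(17°) = 1546 W/m².
I₂ = I₁ · cos²(81°) = 1546 · 0.02447 = 37.82 W/m².
I₃ = I₂ · cos²(18°) = 37.82 · 0.9045 = 34.21 W/m².
That is 2.024% of the incident intensity.

≈ 2.02%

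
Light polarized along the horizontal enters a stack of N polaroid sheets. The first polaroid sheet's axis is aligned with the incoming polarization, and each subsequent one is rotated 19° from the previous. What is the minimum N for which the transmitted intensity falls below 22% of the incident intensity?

First polarizer is aligned with the polarization: full transmission.
Each further stage multiplies by cos²(19°) = 0.894.
After N polarizers: T = 0.894^(N−1). Require T < 0.22 ⇒ N−1 > ln(0.22)/ln(0.894) = 13.51, so N−1 ≥ 14 and N = 15.
Check: N=15 gives T = 0.2083 < 0.22; N=14 gives T = 0.233.

N = 15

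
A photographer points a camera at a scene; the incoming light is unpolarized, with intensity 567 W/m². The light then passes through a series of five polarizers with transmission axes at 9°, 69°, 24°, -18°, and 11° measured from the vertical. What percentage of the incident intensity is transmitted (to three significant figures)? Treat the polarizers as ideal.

≈ 2.64%

Unpolarized light through the first polarizer → I₁ = 567 W/m²/2 = 283.5 W/m², polarized at 9°.
I₂ = I₁ · cos²(60°) = 283.5 · 0.25 = 70.88 W/m².
I₃ = I₂ · cos²(45°) = 70.88 · 0.5 = 35.44 W/m².
I₄ = I₃ · cos²(42°) = 35.44 · 0.5523 = 19.57 W/m².
I₅ = I₄ · cos²(29°) = 19.57 · 0.765 = 14.97 W/m².
That is 2.64% of the incident intensity.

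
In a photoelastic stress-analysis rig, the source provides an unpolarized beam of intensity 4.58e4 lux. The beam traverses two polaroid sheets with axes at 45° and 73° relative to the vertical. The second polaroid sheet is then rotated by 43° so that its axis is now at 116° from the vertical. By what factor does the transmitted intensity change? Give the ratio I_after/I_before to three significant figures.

I_new/I_old ≈ 0.136

Before rotation:
Unpolarized light through the first polarizer → I₁ = ½ I₀, now polarized at 45°.
I₂ = I₁ cos²(73° − 45°) = 0.5 I₀ · cos²(28°) = 0.3898 I₀.
After rotation:
Unpolarized light through the first polarizer → I₁ = ½ I₀, now polarized at 45°.
I₂ = I₁ cos²(116° − 45°) = 0.5 I₀ · cos²(71°) = 0.053 I₀.
Ratio = 0.053 / 0.3898 = 0.136.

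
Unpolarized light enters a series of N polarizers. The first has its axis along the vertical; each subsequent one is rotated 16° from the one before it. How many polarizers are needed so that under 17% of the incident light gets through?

First polarizer halves the unpolarized light: factor 1/2.
Each further stage multiplies by cos²(16°) = 0.924.
After N polarizers: T = 0.5·0.924^(N−1). Require T < 0.17 ⇒ N−1 > ln(0.17/0.5)/ln(0.924) = 13.65, so N−1 ≥ 14 and N = 15.
Check: N=15 gives T = 0.1654 < 0.17; N=14 gives T = 0.179.

N = 15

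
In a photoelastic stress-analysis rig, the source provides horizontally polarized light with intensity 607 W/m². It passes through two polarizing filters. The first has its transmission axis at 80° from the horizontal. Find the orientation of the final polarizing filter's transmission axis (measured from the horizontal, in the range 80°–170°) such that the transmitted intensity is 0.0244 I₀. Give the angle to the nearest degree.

θ ≈ 106°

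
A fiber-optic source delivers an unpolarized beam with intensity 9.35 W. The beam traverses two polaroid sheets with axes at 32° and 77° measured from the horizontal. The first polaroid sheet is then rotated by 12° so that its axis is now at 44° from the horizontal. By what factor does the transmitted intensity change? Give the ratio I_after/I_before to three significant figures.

Before rotation:
Unpolarized light through the first polarizer → I₁ = ½ I₀, now polarized at 32°.
I₂ = I₁ cos²(77° − 32°) = 0.5 I₀ · cos²(45°) = 0.25 I₀.
After rotation:
Unpolarized light through the first polarizer → I₁ = ½ I₀, now polarized at 44°.
I₂ = I₁ cos²(77° − 44°) = 0.5 I₀ · cos²(33°) = 0.3517 I₀.
Ratio = 0.3517 / 0.25 = 1.407.

I_new/I_old ≈ 1.41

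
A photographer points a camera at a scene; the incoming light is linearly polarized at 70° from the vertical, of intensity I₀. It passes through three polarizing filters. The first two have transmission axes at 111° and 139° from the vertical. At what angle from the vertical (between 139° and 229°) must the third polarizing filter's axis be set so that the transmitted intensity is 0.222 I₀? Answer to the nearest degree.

By Malus's law, I₁ = I₀ cos²(111° − 70°) = I₀ cos²(41°) = 0.5696 I₀.
I₂ = I₁ cos²(139° − 111°) = 0.5696 I₀ · cos²(28°) = 0.444 I₀.
Need I₃/I₀ = 0.222, so cos²(θ − 139°) = 0.222 / 0.444 = 0.4999.
θ − 139° = arccos(√0.4999) = 45.0°, giving θ ≈ 139 + 45.0 = 184.0°.

θ ≈ 184°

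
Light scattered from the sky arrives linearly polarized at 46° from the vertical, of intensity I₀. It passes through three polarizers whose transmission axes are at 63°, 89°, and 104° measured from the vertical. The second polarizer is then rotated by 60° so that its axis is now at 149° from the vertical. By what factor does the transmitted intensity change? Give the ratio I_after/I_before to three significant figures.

I_new/I_old ≈ 0.00323

Before rotation:
By Malus's law, I₁ = I₀ cos²(63° − 46°) = I₀ cos²(17°) = 0.9145 I₀.
I₂ = I₁ cos²(89° − 63°) = 0.9145 I₀ · cos²(26°) = 0.7388 I₀.
I₃ = I₂ cos²(104° − 89°) = 0.7388 I₀ · cos²(15°) = 0.6893 I₀.
After rotation:
I₁ = I₀ cos²(63° − 46°) = I₀ cos²(17°) = 0.9145 I₀.
I₂ = I₁ cos²(149° − 63°) = 0.9145 I₀ · cos²(86°) = 0.00445 I₀.
I₃ = I₂ cos²(104° − 149°) = 0.00445 I₀ · cos²(45°) = 0.002225 I₀.
Ratio = 0.002225 / 0.6893 = 0.003228.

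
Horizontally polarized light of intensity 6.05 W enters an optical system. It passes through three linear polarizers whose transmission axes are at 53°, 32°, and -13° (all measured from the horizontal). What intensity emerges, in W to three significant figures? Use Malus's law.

By Malus's law, I₁ = 6.05 W · cos²(53°) = 2.191 W.
I₂ = I₁ · cos²(21°) = 2.191 · 0.8716 = 1.91 W.
I₃ = I₂ · cos²(45°) = 1.91 · 0.5 = 0.9549 W.

I ≈ 0.955 W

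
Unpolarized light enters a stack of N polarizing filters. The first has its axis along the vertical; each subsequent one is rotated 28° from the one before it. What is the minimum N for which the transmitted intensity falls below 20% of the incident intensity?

N = 5

First polarizer halves the unpolarized light: factor 1/2.
Each further stage multiplies by cos²(28°) = 0.7796.
After N polarizers: T = 0.5·0.7796^(N−1). Require T < 0.20 ⇒ N−1 > ln(0.20/0.5)/ln(0.7796) = 3.68, so N−1 ≥ 4 and N = 5.
Check: N=5 gives T = 0.1847 < 0.20; N=4 gives T = 0.2369.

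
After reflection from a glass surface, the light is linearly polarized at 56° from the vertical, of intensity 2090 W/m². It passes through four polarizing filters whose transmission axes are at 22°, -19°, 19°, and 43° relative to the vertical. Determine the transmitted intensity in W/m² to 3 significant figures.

I ≈ 424 W/m²

I₁ = 2090 W/m² · cos²(34°) = 1436 W/m².
I₂ = I₁ · cos²(41°) = 1436 · 0.5696 = 818.2 W/m².
I₃ = I₂ · cos²(38°) = 818.2 · 0.621 = 508.1 W/m².
I₄ = I₃ · cos²(24°) = 508.1 · 0.8346 = 424 W/m².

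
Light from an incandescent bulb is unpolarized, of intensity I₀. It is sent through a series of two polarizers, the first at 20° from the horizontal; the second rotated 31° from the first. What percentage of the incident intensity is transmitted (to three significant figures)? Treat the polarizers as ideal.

Unpolarized light through the first polarizer → I₁ = ½ I₀, now polarized at 20°.
I₂ = I₁ cos²(31°) = 0.5 · 0.7347 I₀ = 0.3674 I₀.
That is 36.74% of the incident intensity.

≈ 36.7%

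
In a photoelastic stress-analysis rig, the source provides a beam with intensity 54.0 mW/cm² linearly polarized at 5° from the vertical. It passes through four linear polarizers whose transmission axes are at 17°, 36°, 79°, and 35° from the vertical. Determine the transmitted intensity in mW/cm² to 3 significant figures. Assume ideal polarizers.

I ≈ 12.8 mW/cm²

By Malus's law, I₁ = 54.0 mW/cm² · cos²(12°) = 51.67 mW/cm².
I₂ = I₁ · cos²(19°) = 51.67 · 0.894 = 46.19 mW/cm².
I₃ = I₂ · cos²(43°) = 46.19 · 0.5349 = 24.71 mW/cm².
I₄ = I₃ · cos²(44°) = 24.71 · 0.5174 = 12.78 mW/cm².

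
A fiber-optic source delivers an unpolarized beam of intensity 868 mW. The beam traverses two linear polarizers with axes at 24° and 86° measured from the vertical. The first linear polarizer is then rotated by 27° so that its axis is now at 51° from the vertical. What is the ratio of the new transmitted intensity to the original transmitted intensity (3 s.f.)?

Before rotation:
Unpolarized light through the first polarizer → I₁ = ½ I₀, now polarized at 24°.
I₂ = I₁ cos²(86° − 24°) = 0.5 I₀ · cos²(62°) = 0.1102 I₀.
After rotation:
Unpolarized light through the first polarizer → I₁ = ½ I₀, now polarized at 51°.
I₂ = I₁ cos²(86° − 51°) = 0.5 I₀ · cos²(35°) = 0.3355 I₀.
Ratio = 0.3355 / 0.1102 = 3.044.

I_new/I_old ≈ 3.04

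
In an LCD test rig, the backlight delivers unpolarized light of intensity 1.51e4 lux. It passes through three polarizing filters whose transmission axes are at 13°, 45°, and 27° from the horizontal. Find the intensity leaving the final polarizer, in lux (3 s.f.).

I ≈ 4910 lux

Unpolarized light through the first polarizer → I₁ = 1.51e4 lux/2 = 7550 lux, polarized at 13°.
I₂ = I₁ · cos²(32°) = 7550 · 0.7192 = 5430 lux.
I₃ = I₂ · cos²(18°) = 5430 · 0.9045 = 4911 lux.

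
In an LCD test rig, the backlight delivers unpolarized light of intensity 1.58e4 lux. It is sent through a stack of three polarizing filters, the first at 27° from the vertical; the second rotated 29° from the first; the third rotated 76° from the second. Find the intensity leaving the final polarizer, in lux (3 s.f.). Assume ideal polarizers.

I ≈ 354 lux

Unpolarized light through the first polarizer → I₁ = 1.58e4 lux/2 = 7900 lux, polarized at 27°.
I₂ = I₁ · cos²(29°) = 7900 · 0.765 = 6043 lux.
I₃ = I₂ · cos²(76°) = 6043 · 0.05853 = 353.7 lux.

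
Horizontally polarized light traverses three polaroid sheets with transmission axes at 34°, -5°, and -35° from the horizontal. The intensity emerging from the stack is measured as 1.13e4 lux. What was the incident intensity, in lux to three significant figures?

By Malus's law, I₁ = I₀ cos²(34° − 0°) = I₀ cos²(34°) = 0.6873 I₀.
I₂ = I₁ cos²(-5° − 34°) = 0.6873 I₀ · cos²(39°) = 0.4151 I₀.
I₃ = I₂ cos²(-35° + 5°) = 0.4151 I₀ · cos²(30°) = 0.3113 I₀.
So 1.13e4 lux = 0.3113 I₀, giving I₀ = 1.13e4/0.3113 = 3.63e+04 lux.

I₀ ≈ 3.63e4 lux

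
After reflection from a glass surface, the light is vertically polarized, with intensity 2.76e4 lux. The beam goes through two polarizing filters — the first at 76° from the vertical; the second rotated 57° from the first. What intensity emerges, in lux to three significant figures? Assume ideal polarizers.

By Malus's law, I₁ = 2.76e4 lux · cos²(76°) = 1615 lux.
I₂ = I₁ · cos²(57°) = 1615 · 0.2966 = 479.2 lux.

I ≈ 479 lux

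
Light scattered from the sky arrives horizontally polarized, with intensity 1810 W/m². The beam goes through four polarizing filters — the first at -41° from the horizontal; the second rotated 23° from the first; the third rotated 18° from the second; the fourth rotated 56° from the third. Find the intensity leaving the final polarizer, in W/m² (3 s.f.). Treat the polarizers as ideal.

I₁ = 1810 W/m² · cos²(41°) = 1031 W/m².
I₂ = I₁ · cos²(23°) = 1031 · 0.8473 = 873.6 W/m².
I₃ = I₂ · cos²(18°) = 873.6 · 0.9045 = 790.1 W/m².
I₄ = I₃ · cos²(56°) = 790.1 · 0.3127 = 247.1 W/m².

I ≈ 247 W/m²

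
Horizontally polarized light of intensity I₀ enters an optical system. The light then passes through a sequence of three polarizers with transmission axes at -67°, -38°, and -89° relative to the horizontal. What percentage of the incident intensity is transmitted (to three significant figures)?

≈ 4.63%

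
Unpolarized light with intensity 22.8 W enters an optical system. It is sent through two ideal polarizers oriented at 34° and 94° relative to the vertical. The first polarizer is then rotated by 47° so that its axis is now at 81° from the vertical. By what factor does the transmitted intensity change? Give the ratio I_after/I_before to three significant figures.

I_new/I_old ≈ 3.80

Before rotation:
Unpolarized light through the first polarizer → I₁ = ½ I₀, now polarized at 34°.
I₂ = I₁ cos²(94° − 34°) = 0.5 I₀ · cos²(60°) = 0.125 I₀.
After rotation:
Unpolarized light through the first polarizer → I₁ = ½ I₀, now polarized at 81°.
I₂ = I₁ cos²(94° − 81°) = 0.5 I₀ · cos²(13°) = 0.4747 I₀.
Ratio = 0.4747 / 0.125 = 3.798.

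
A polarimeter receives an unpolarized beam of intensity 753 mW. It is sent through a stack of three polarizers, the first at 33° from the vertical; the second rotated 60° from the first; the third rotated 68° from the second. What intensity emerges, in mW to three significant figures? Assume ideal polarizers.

I ≈ 13.2 mW

Unpolarized light through the first polarizer → I₁ = 753 mW/2 = 376.5 mW, polarized at 33°.
I₂ = I₁ · cos²(60°) = 376.5 · 0.25 = 94.13 mW.
I₃ = I₂ · cos²(68°) = 94.13 · 0.1403 = 13.21 mW.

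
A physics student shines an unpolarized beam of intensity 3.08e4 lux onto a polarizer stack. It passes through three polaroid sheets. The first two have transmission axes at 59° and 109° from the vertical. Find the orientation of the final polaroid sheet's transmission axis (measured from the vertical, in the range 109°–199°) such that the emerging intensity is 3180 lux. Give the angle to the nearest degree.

Unpolarized light through the first polarizer → I₁ = ½ I₀, now polarized at 59°.
I₂ = I₁ cos²(109° − 59°) = 0.5 I₀ · cos²(50°) = 0.2066 I₀.
Target fraction: 3180 / 3.08e4 lux = 0.1032 of I₀.
Need I₃/I₀ = 0.1032, so cos²(θ − 109°) = 0.1032 / 0.2066 = 0.4998.
θ − 109° = arccos(√0.4998) = 45.0°, giving θ ≈ 109 + 45.0 = 154.0°.

θ ≈ 154°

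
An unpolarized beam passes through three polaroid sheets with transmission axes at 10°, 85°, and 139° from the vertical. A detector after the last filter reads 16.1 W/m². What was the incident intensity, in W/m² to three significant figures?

Unpolarized light through the first polarizer → I₁ = ½ I₀, now polarized at 10°.
I₂ = I₁ cos²(85° − 10°) = 0.5 I₀ · cos²(75°) = 0.03349 I₀.
I₃ = I₂ cos²(139° − 85°) = 0.03349 I₀ · cos²(54°) = 0.01157 I₀.
So 16.1 W/m² = 0.01157 I₀, giving I₀ = 16.1/0.01157 = 1391 W/m².

I₀ ≈ 1390 W/m²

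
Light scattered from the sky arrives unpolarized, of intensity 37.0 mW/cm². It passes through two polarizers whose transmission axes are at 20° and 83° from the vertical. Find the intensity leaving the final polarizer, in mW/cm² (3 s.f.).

I ≈ 3.81 mW/cm²

Unpolarized light through the first polarizer → I₁ = 37.0 mW/cm²/2 = 18.5 mW/cm², polarized at 20°.
I₂ = I₁ · cos²(63°) = 18.5 · 0.2061 = 3.813 mW/cm².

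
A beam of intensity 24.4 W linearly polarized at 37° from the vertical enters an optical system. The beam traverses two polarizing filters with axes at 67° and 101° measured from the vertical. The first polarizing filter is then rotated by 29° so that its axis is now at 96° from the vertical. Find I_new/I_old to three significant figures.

Before rotation:
By Malus's law, I₁ = I₀ cos²(67° − 37°) = I₀ cos²(30°) = 0.75 I₀.
I₂ = I₁ cos²(101° − 67°) = 0.75 I₀ · cos²(34°) = 0.5155 I₀.
After rotation:
I₁ = I₀ cos²(96° − 37°) = I₀ cos²(59°) = 0.2653 I₀.
I₂ = I₁ cos²(101° − 96°) = 0.2653 I₀ · cos²(5°) = 0.2632 I₀.
Ratio = 0.2632 / 0.5155 = 0.5107.

I_new/I_old ≈ 0.511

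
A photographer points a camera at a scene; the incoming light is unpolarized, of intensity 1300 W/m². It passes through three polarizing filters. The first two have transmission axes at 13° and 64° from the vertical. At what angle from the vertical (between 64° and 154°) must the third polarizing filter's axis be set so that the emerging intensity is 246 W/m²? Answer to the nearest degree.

θ ≈ 76°

Unpolarized light through the first polarizer → I₁ = ½ I₀, now polarized at 13°.
I₂ = I₁ cos²(64° − 13°) = 0.5 I₀ · cos²(51°) = 0.198 I₀.
Target fraction: 246 / 1300 W/m² = 0.1892 of I₀.
Need I₃/I₀ = 0.1892, so cos²(θ − 64°) = 0.1892 / 0.198 = 0.9556.
θ − 64° = arccos(√0.9556) = 12.2°, giving θ ≈ 64 + 12.2 = 76.2°.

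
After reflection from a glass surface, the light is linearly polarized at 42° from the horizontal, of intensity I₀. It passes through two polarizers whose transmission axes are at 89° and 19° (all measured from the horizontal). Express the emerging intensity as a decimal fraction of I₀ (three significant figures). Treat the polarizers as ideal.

By Malus's law, I₁ = I₀ cos²(89° − 42°) = I₀ cos²(47°) = 0.4651 I₀.
I₂ = I₁ cos²(19° − 89°) = 0.4651 I₀ · cos²(70°) = 0.05441 I₀.
Transmitted fraction = 0.05441.

≈ 0.0544 I₀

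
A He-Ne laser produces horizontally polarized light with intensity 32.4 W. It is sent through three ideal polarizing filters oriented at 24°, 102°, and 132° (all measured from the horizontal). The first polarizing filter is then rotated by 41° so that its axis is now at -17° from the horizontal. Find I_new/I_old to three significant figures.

I_new/I_old ≈ 5.96

Before rotation:
I₁ = I₀ cos²(24° − 0°) = I₀ cos²(24°) = 0.8346 I₀.
I₂ = I₁ cos²(102° − 24°) = 0.8346 I₀ · cos²(78°) = 0.03608 I₀.
I₃ = I₂ cos²(132° − 102°) = 0.03608 I₀ · cos²(30°) = 0.02706 I₀.
After rotation:
I₁ = I₀ cos²(-17° − 0°) = I₀ cos²(17°) = 0.9145 I₀.
Angle between axes 1 and 2: 61°. I₂ = 0.9145 I₀ · cos²(61°) = 0.2149 I₀.
I₃ = I₂ cos²(132° − 102°) = 0.2149 I₀ · cos²(30°) = 0.1612 I₀.
Ratio = 0.1612 / 0.02706 = 5.958.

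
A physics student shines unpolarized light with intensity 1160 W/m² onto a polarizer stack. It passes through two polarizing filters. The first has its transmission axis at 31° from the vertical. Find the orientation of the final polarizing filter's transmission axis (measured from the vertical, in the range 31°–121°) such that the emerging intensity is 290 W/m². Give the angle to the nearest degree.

Unpolarized light through the first polarizer → I₁ = ½ I₀, now polarized at 31°.
Target fraction: 290 / 1160 W/m² = 0.25 of I₀.
Need I₂/I₀ = 0.25, so cos²(θ − 31°) = 0.25 / 0.5 = 0.5.
θ − 31° = arccos(√0.5) = 45.0°, giving θ ≈ 31 + 45.0 = 76.0°.

θ ≈ 76°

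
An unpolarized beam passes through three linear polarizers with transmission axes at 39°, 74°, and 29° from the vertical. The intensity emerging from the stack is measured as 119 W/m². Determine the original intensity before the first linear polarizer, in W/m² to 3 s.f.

I₀ ≈ 709 W/m²

Unpolarized light through the first polarizer → I₁ = ½ I₀, now polarized at 39°.
I₂ = I₁ cos²(74° − 39°) = 0.5 I₀ · cos²(35°) = 0.3355 I₀.
I₃ = I₂ cos²(29° − 74°) = 0.3355 I₀ · cos²(45°) = 0.1678 I₀.
So 119 W/m² = 0.1678 I₀, giving I₀ = 119/0.1678 = 709.4 W/m².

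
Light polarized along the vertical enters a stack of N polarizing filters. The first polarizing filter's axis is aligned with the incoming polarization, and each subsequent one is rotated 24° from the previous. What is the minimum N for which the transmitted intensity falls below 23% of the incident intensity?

First polarizer is aligned with the polarization: full transmission.
Each further stage multiplies by cos²(24°) = 0.8346.
After N polarizers: T = 0.8346^(N−1). Require T < 0.23 ⇒ N−1 > ln(0.23)/ln(0.8346) = 8.13, so N−1 ≥ 9 and N = 10.
Check: N=10 gives T = 0.1964 < 0.23; N=9 gives T = 0.2353.

N = 10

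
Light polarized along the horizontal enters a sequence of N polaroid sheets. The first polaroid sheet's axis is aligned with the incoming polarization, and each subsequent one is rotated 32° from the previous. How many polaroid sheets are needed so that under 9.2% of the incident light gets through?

N = 9

First polarizer is aligned with the polarization: full transmission.
Each further stage multiplies by cos²(32°) = 0.7192.
After N polarizers: T = 0.7192^(N−1). Require T < 0.092 ⇒ N−1 > ln(0.092)/ln(0.7192) = 7.24, so N−1 ≥ 8 and N = 9.
Check: N=9 gives T = 0.07157 < 0.092; N=8 gives T = 0.09951.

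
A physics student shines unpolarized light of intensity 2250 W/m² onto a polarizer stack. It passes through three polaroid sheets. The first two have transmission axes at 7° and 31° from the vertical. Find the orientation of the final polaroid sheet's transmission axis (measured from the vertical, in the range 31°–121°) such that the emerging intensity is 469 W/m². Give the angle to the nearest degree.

θ ≈ 76°

Unpolarized light through the first polarizer → I₁ = ½ I₀, now polarized at 7°.
I₂ = I₁ cos²(31° − 7°) = 0.5 I₀ · cos²(24°) = 0.4173 I₀.
Target fraction: 469 / 2250 W/m² = 0.2084 of I₀.
Need I₃/I₀ = 0.2084, so cos²(θ − 31°) = 0.2084 / 0.4173 = 0.4995.
θ − 31° = arccos(√0.4995) = 45.0°, giving θ ≈ 31 + 45.0 = 76.0°.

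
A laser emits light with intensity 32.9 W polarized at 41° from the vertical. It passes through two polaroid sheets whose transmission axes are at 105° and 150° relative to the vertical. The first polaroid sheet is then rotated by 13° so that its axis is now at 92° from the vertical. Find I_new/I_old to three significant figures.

Before rotation:
I₁ = I₀ cos²(105° − 41°) = I₀ cos²(64°) = 0.1922 I₀.
I₂ = I₁ cos²(150° − 105°) = 0.1922 I₀ · cos²(45°) = 0.09608 I₀.
After rotation:
I₁ = I₀ cos²(92° − 41°) = I₀ cos²(51°) = 0.396 I₀.
I₂ = I₁ cos²(150° − 92°) = 0.396 I₀ · cos²(58°) = 0.1112 I₀.
Ratio = 0.1112 / 0.09608 = 1.157.

I_new/I_old ≈ 1.16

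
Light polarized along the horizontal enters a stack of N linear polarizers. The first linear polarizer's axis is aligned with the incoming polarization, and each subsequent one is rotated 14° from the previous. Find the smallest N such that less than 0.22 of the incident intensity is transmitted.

N = 27

First polarizer is aligned with the polarization: full transmission.
Each further stage multiplies by cos²(14°) = 0.9415.
After N polarizers: T = 0.9415^(N−1). Require T < 0.22 ⇒ N−1 > ln(0.22)/ln(0.9415) = 25.11, so N−1 ≥ 26 and N = 27.
Check: N=27 gives T = 0.2085 < 0.22; N=26 gives T = 0.2214.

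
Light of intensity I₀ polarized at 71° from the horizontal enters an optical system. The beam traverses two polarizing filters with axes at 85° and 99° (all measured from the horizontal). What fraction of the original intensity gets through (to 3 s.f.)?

I₁ = I₀ cos²(85° − 71°) = I₀ cos²(14°) = 0.9415 I₀.
I₂ = I₁ cos²(99° − 85°) = 0.9415 I₀ · cos²(14°) = 0.8864 I₀.
Transmitted fraction = 0.8864.

≈ 0.886 I₀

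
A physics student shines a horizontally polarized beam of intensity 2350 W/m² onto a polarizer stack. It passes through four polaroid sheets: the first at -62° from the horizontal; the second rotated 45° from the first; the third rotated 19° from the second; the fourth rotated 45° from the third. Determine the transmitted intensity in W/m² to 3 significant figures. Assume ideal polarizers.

I₁ = 2350 W/m² · cos²(62°) = 517.9 W/m².
I₂ = I₁ · cos²(45°) = 517.9 · 0.5 = 259 W/m².
I₃ = I₂ · cos²(19°) = 259 · 0.894 = 231.5 W/m².
I₄ = I₃ · cos²(45°) = 231.5 · 0.5 = 115.8 W/m².

I ≈ 116 W/m²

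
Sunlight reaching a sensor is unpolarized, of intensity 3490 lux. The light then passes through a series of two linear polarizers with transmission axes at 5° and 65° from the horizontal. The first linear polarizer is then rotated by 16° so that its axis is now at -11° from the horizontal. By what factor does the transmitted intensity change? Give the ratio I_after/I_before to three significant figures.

I_new/I_old ≈ 0.234

Before rotation:
Unpolarized light through the first polarizer → I₁ = ½ I₀, now polarized at 5°.
I₂ = I₁ cos²(65° − 5°) = 0.5 I₀ · cos²(60°) = 0.125 I₀.
After rotation:
Unpolarized light through the first polarizer → I₁ = ½ I₀, now polarized at -11°.
I₂ = I₁ cos²(65° + 11°) = 0.5 I₀ · cos²(76°) = 0.02926 I₀.
Ratio = 0.02926 / 0.125 = 0.2341.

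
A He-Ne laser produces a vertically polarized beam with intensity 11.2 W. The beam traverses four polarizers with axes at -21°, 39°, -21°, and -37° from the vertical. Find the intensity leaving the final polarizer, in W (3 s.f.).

I₁ = 11.2 W · cos²(21°) = 9.762 W.
I₂ = I₁ · cos²(60°) = 9.762 · 0.25 = 2.44 W.
I₃ = I₂ · cos²(60°) = 2.44 · 0.25 = 0.6101 W.
I₄ = I₃ · cos²(16°) = 0.6101 · 0.924 = 0.5637 W.

I ≈ 0.564 W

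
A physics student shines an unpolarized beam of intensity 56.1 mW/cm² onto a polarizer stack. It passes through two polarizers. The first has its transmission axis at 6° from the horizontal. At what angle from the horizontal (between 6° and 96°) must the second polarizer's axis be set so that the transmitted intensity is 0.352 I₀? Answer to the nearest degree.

θ ≈ 39°

Unpolarized light through the first polarizer → I₁ = ½ I₀, now polarized at 6°.
Need I₂/I₀ = 0.352, so cos²(θ − 6°) = 0.352 / 0.5 = 0.704.
θ − 6° = arccos(√0.704) = 33.0°, giving θ ≈ 6 + 33.0 = 39.0°.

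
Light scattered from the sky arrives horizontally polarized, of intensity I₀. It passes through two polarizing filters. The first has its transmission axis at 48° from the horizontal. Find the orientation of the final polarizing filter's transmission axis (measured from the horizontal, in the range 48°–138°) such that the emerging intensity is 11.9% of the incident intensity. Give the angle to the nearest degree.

θ ≈ 107°

By Malus's law, I₁ = I₀ cos²(48° − 0°) = I₀ cos²(48°) = 0.4477 I₀.
Need I₂/I₀ = 0.119, so cos²(θ − 48°) = 0.119 / 0.4477 = 0.2658.
θ − 48° = arccos(√0.2658) = 59.0°, giving θ ≈ 48 + 59.0 = 107.0°.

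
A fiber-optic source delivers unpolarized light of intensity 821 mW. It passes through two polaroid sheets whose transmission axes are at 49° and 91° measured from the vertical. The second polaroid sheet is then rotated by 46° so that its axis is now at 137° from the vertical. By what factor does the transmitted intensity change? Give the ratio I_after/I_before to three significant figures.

Before rotation:
Unpolarized light through the first polarizer → I₁ = ½ I₀, now polarized at 49°.
I₂ = I₁ cos²(91° − 49°) = 0.5 I₀ · cos²(42°) = 0.2761 I₀.
After rotation:
Unpolarized light through the first polarizer → I₁ = ½ I₀, now polarized at 49°.
I₂ = I₁ cos²(137° − 49°) = 0.5 I₀ · cos²(88°) = 0.000609 I₀.
Ratio = 0.000609 / 0.2761 = 0.002205.

I_new/I_old ≈ 0.00221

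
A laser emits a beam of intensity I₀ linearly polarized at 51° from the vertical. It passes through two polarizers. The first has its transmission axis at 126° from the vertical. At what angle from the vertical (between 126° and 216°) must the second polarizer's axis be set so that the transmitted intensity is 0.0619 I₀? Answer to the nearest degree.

θ ≈ 142°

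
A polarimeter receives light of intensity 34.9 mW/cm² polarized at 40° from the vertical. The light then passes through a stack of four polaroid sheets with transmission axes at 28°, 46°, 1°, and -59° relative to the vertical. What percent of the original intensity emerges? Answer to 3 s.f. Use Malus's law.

≈ 10.8%

By Malus's law, I₁ = 34.9 mW/cm² · cos²(12°) = 33.39 mW/cm².
I₂ = I₁ · cos²(18°) = 33.39 · 0.9045 = 30.2 mW/cm².
I₃ = I₂ · cos²(45°) = 30.2 · 0.5 = 15.1 mW/cm².
I₄ = I₃ · cos²(60°) = 15.1 · 0.25 = 3.775 mW/cm².
That is 10.82% of the incident intensity.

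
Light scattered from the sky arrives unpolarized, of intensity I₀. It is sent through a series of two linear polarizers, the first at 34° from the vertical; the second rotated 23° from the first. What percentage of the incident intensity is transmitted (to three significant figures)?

Unpolarized light through the first polarizer → I₁ = ½ I₀, now polarized at 34°.
I₂ = I₁ cos²(23°) = 0.5 · 0.8473 I₀ = 0.4237 I₀.
That is 42.37% of the incident intensity.

≈ 42.4%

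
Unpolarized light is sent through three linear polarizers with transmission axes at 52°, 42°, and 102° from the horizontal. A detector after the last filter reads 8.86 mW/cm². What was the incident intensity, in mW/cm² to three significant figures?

Unpolarized light through the first polarizer → I₁ = ½ I₀, now polarized at 52°.
I₂ = I₁ cos²(42° − 52°) = 0.5 I₀ · cos²(10°) = 0.4849 I₀.
I₃ = I₂ cos²(102° − 42°) = 0.4849 I₀ · cos²(60°) = 0.1212 I₀.
So 8.86 mW/cm² = 0.1212 I₀, giving I₀ = 8.86/0.1212 = 73.08 mW/cm².

I₀ ≈ 73.1 mW/cm²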